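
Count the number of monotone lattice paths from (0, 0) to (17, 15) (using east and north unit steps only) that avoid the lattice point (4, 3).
Number of paths = 383712220

Total paths from (0, 0) to (17, 15): C(32, 17) = 565722720. Paths through (4, 3): (paths (0, 0) → (4, 3)) × (paths (4, 3) → (17, 15)) = C(7, 4) · C(25, 13) = 35 · 5200300 = 182010500. Avoidance count = 565722720 − 182010500 = 383712220.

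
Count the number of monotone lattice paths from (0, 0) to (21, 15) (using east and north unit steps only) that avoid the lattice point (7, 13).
Number of paths = 5558600160

Total paths from (0, 0) to (21, 15): C(36, 21) = 5567902560. Paths through (7, 13): (paths (0, 0) → (7, 13)) × (paths (7, 13) → (21, 15)) = C(20, 7) · C(16, 14) = 77520 · 120 = 9302400. Avoidance count = 5567902560 − 9302400 = 5558600160.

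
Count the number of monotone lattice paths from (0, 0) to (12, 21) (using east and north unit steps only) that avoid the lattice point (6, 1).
Number of paths = 353205710

Total paths from (0, 0) to (12, 21): C(33, 12) = 354817320. Paths through (6, 1): (paths (0, 0) → (6, 1)) × (paths (6, 1) → (12, 21)) = C(7, 6) · C(26, 6) = 7 · 230230 = 1611610. Avoidance count = 354817320 − 1611610 = 353205710.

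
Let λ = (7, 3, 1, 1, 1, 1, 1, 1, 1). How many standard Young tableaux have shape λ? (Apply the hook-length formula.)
# SYT of shape (7, 3, 1, 1, 1, 1, 1, 1, 1) = 233376

Hook-length formula: f^λ = n! / Π hook(c), product over all cells c of the Young diagram. For λ = (7, 3, 1, 1, 1, 1, 1, 1, 1), n = 17 boxes. Hook lengths by row (left-to-right, top-to-bottom): [15, 7, 6, 4, 3, 2, 1]; [10, 2, 1]; [7]; [6]; [5]; [4]; [3]; [2]; [1]. Product of hooks = 1524096000. So f^λ = 17! / 1524096000 = 355687428096000 / 1524096000 = 233376.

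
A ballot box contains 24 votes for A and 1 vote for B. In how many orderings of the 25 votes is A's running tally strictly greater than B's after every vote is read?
Strict-lead orderings = 23

Total orderings of the 25 votes with 24 for A: C(25, 24) = 25. By the Bertrand ballot formula (Cycle Lemma / reflection principle), the number of orderings in which A is strictly ahead of B throughout is (p − q)/(p + q) · C(p + q, p) = (24 − 1)/(24 + 1) · 25 = 23.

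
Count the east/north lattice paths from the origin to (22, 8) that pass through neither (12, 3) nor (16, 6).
Number of paths = 2843296

Inclusion–exclusion. Total paths: C(30, 22) = 5852925. Through P₁: C(15, 12)·C(15, 10) = 1366365. Through P₂: C(22, 16)·C(8, 6) = 2089164. Since P₁ is strictly southwest of P₂, a monotone path through both must visit P₁ then P₂; paths through both = C(15, 12)·C(7, 4)·C(8, 6) = 445900. Avoid both = 5852925 − 1366365 − 2089164 + 445900 = 2843296.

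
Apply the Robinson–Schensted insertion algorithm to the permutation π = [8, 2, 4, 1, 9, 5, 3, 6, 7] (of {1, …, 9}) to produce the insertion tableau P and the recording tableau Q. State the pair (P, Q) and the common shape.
P = [1, 3, 5, 6, 7] / [2, 4] / [8, 9];  Q = [1, 3, 5, 8, 9] / [2, 6] / [4, 7];  common shape = (5, 2, 2)

Row-insert the values π_1, π_2, … into P one at a time, bumping the leftmost entry strictly greater than the inserted value down to the next row. The recording tableau Q records, in position (i, j), the step at which that cell was added to P.
  Insert 8 (step 1): P = [8];  Q = [1]
  Insert 2 (step 2): P = [2] / [8];  Q = [1] / [2]
  Insert 4 (step 3): P = [2, 4] / [8];  Q = [1, 3] / [2]
  Insert 1 (step 4): P = [1, 4] / [2] / [8];  Q = [1, 3] / [2] / [4]
  Insert 9 (step 5): P = [1, 4, 9] / [2] / [8];  Q = [1, 3, 5] / [2] / [4]
  Insert 5 (step 6): P = [1, 4, 5] / [2, 9] / [8];  Q = [1, 3, 5] / [2, 6] / [4]
  Insert 3 (step 7): P = [1, 3, 5] / [2, 4] / [8, 9];  Q = [1, 3, 5] / [2, 6] / [4, 7]
  Insert 6 (step 8): P = [1, 3, 5, 6] / [2, 4] / [8, 9];  Q = [1, 3, 5, 8] / [2, 6] / [4, 7]
  Insert 7 (step 9): P = [1, 3, 5, 6, 7] / [2, 4] / [8, 9];  Q = [1, 3, 5, 8, 9] / [2, 6] / [4, 7]
Final shape: (5, 2, 2).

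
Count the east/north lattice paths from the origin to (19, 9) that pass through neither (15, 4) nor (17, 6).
Number of paths = 5641614

Inclusion–exclusion. Total paths: C(28, 19) = 6906900. Through P₁: C(19, 15)·C(9, 4) = 488376. Through P₂: C(23, 17)·C(5, 2) = 1009470. Since P₁ is strictly southwest of P₂, a monotone path through both must visit P₁ then P₂; paths through both = C(19, 15)·C(4, 2)·C(5, 2) = 232560. Avoid both = 6906900 − 488376 − 1009470 + 232560 = 5641614.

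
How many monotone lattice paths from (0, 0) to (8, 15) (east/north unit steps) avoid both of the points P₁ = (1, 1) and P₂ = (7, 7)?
Number of paths = 243498

Inclusion–exclusion. Total paths: C(23, 8) = 490314. Through P₁: C(2, 1)·C(21, 7) = 232560. Through P₂: C(14, 7)·C(9, 1) = 30888. Since P₁ is strictly southwest of P₂, a monotone path through both must visit P₁ then P₂; paths through both = C(2, 1)·C(12, 6)·C(9, 1) = 16632. Avoid both = 490314 − 232560 − 30888 + 16632 = 243498.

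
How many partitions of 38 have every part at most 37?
p(38, parts ≤ 37) = 26014

Use the recurrence p(n, m) = p(n, m−1) + p(n−m, m): either the largest part is < m (count p(n, m−1)) or the largest part is exactly m (remove one copy of m, count p(n−m, m)). With p(0, ·) = 1 this gives p(38, parts ≤ 37) = 26014. (By conjugating Young diagrams, this also counts partitions of 38 into at most 37 parts.)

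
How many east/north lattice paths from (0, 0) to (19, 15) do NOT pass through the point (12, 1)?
Number of paths = 1854455880

Total paths from (0, 0) to (19, 15): C(34, 19) = 1855967520. Paths through (12, 1): (paths (0, 0) → (12, 1)) × (paths (12, 1) → (19, 15)) = C(13, 12) · C(21, 7) = 13 · 116280 = 1511640. Avoidance count = 1855967520 − 1511640 = 1854455880.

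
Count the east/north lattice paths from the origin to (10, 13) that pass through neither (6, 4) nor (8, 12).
Number of paths = 644356

Inclusion–exclusion. Total paths: C(23, 10) = 1144066. Through P₁: C(10, 6)·C(13, 4) = 150150. Through P₂: C(20, 8)·C(3, 2) = 377910. Since P₁ is strictly southwest of P₂, a monotone path through both must visit P₁ then P₂; paths through both = C(10, 6)·C(10, 2)·C(3, 2) = 28350. Avoid both = 1144066 − 150150 − 377910 + 28350 = 644356.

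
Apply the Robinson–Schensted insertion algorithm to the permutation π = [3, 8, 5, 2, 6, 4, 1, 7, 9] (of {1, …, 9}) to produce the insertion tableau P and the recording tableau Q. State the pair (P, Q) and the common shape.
P = [1, 4, 6, 7, 9] / [2, 5] / [3] / [8];  Q = [1, 2, 5, 8, 9] / [3, 6] / [4] / [7];  common shape = (5, 2, 1, 1)

Row-insert the values π_1, π_2, … into P one at a time, bumping the leftmost entry strictly greater than the inserted value down to the next row. The recording tableau Q records, in position (i, j), the step at which that cell was added to P.
  Insert 3 (step 1): P = [3];  Q = [1]
  Insert 8 (step 2): P = [3, 8];  Q = [1, 2]
  Insert 5 (step 3): P = [3, 5] / [8];  Q = [1, 2] / [3]
  Insert 2 (step 4): P = [2, 5] / [3] / [8];  Q = [1, 2] / [3] / [4]
  Insert 6 (step 5): P = [2, 5, 6] / [3] / [8];  Q = [1, 2, 5] / [3] / [4]
  Insert 4 (step 6): P = [2, 4, 6] / [3, 5] / [8];  Q = [1, 2, 5] / [3, 6] / [4]
  Insert 1 (step 7): P = [1, 4, 6] / [2, 5] / [3] / [8];  Q = [1, 2, 5] / [3, 6] / [4] / [7]
  Insert 7 (step 8): P = [1, 4, 6, 7] / [2, 5] / [3] / [8];  Q = [1, 2, 5, 8] / [3, 6] / [4] / [7]
  Insert 9 (step 9): P = [1, 4, 6, 7, 9] / [2, 5] / [3] / [8];  Q = [1, 2, 5, 8, 9] / [3, 6] / [4] / [7]
Final shape: (5, 2, 1, 1).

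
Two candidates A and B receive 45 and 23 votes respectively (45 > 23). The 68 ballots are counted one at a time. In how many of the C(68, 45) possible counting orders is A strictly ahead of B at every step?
Strict-lead orderings = 259456994787550560

Total orderings of the 68 votes with 45 for A: C(68, 45) = 801957983888792640. By the Bertrand ballot formula (Cycle Lemma / reflection principle), the number of orderings in which A is strictly ahead of B throughout is (p − q)/(p + q) · C(p + q, p) = (45 − 23)/(45 + 23) · 801957983888792640 = 259456994787550560.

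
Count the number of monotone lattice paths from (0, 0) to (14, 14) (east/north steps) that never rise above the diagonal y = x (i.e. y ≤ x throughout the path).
Number of paths = 2674440

By the reflection principle (André's argument), the number of monotone paths to (14, 14) with n ≤ m that never go above y = x is C(28, 14) − C(28, 15) = 40116600 − 37442160 = 2674440.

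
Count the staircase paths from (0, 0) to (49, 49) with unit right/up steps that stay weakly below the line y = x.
C_49 = 509552245179617138054608572

These NE paths below the diagonal are counted by the Catalan number C_n = (1/(n + 1)) · C(2n, n). For n = 49: C_49 = (1/50) · C(98, 49) = 25477612258980856902730428600/50 = 509552245179617138054608572.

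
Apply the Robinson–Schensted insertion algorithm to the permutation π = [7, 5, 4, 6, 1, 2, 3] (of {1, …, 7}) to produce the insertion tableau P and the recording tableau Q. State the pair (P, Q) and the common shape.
P = [1, 2, 3] / [4, 6] / [5] / [7];  Q = [1, 4, 7] / [2, 6] / [3] / [5];  common shape = (3, 2, 1, 1)

Row-insert the values π_1, π_2, … into P one at a time, bumping the leftmost entry strictly greater than the inserted value down to the next row. The recording tableau Q records, in position (i, j), the step at which that cell was added to P.
  Insert 7 (step 1): P = [7];  Q = [1]
  Insert 5 (step 2): P = [5] / [7];  Q = [1] / [2]
  Insert 4 (step 3): P = [4] / [5] / [7];  Q = [1] / [2] / [3]
  Insert 6 (step 4): P = [4, 6] / [5] / [7];  Q = [1, 4] / [2] / [3]
  Insert 1 (step 5): P = [1, 6] / [4] / [5] / [7];  Q = [1, 4] / [2] / [3] / [5]
  Insert 2 (step 6): P = [1, 2] / [4, 6] / [5] / [7];  Q = [1, 4] / [2, 6] / [3] / [5]
  Insert 3 (step 7): P = [1, 2, 3] / [4, 6] / [5] / [7];  Q = [1, 4, 7] / [2, 6] / [3] / [5]
Final shape: (3, 2, 1, 1).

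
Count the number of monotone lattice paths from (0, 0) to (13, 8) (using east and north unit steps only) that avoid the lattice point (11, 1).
Number of paths = 203058

Total paths from (0, 0) to (13, 8): C(21, 13) = 203490. Paths through (11, 1): (paths (0, 0) → (11, 1)) × (paths (11, 1) → (13, 8)) = C(12, 11) · C(9, 2) = 12 · 36 = 432. Avoidance count = 203490 − 432 = 203058.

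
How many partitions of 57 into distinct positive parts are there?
q(57) = 7917

A partition into distinct parts is a strictly decreasing sequence summing to n. The recurrence d(n, m) = d(n, m−1) + d(n−m, m−1) (use part m at most once) with q(n) = d(n, n) gives q(57) = 7917. (Euler's theorem: # distinct-part partitions = # odd-part partitions.)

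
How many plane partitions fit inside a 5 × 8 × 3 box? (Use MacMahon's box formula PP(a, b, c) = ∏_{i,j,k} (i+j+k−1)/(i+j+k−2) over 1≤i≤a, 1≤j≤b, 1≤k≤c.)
PP(5, 8, 3) = 61408347

Evaluate the triple product over i = 1..5, j = 1..8, k = 1..3. The factors are (2/1) · (3/2) · (4/3) · (3/2) · (4/3) · (5/4) · (4/3) · (5/4) · … (120 factors total). The numerators and denominators telescope so the product is an integer; carrying out the multiplication exactly gives PP(5, 8, 3) = 61408347.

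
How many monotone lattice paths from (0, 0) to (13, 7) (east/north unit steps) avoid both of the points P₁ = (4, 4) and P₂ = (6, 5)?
Number of paths = 53048

Inclusion–exclusion. Total paths: C(20, 13) = 77520. Through P₁: C(8, 4)·C(12, 9) = 15400. Through P₂: C(11, 6)·C(9, 7) = 16632. Since P₁ is strictly southwest of P₂, a monotone path through both must visit P₁ then P₂; paths through both = C(8, 4)·C(3, 2)·C(9, 7) = 7560. Avoid both = 77520 − 15400 − 16632 + 7560 = 53048.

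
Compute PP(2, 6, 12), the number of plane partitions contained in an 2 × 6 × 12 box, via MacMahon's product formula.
PP(2, 6, 12) = 71954064

Evaluate the triple product over i = 1..2, j = 1..6, k = 1..12. The factors are (2/1) · (3/2) · (4/3) · (5/4) · (6/5) · (7/6) · (8/7) · (9/8) · … (144 factors total). The numerators and denominators telescope so the product is an integer; carrying out the multiplication exactly gives PP(2, 6, 12) = 71954064.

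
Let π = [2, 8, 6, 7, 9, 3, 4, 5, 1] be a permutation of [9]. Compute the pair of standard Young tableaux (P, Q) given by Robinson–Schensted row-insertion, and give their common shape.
P = [1, 3, 4, 5] / [2, 7, 9] / [6] / [8];  Q = [1, 2, 4, 5] / [3, 7, 8] / [6] / [9];  common shape = (4, 3, 1, 1)

Row-insert the values π_1, π_2, … into P one at a time, bumping the leftmost entry strictly greater than the inserted value down to the next row. The recording tableau Q records, in position (i, j), the step at which that cell was added to P.
  Insert 2 (step 1): P = [2];  Q = [1]
  Insert 8 (step 2): P = [2, 8];  Q = [1, 2]
  Insert 6 (step 3): P = [2, 6] / [8];  Q = [1, 2] / [3]
  Insert 7 (step 4): P = [2, 6, 7] / [8];  Q = [1, 2, 4] / [3]
  Insert 9 (step 5): P = [2, 6, 7, 9] / [8];  Q = [1, 2, 4, 5] / [3]
  Insert 3 (step 6): P = [2, 3, 7, 9] / [6] / [8];  Q = [1, 2, 4, 5] / [3] / [6]
  Insert 4 (step 7): P = [2, 3, 4, 9] / [6, 7] / [8];  Q = [1, 2, 4, 5] / [3, 7] / [6]
  Insert 5 (step 8): P = [2, 3, 4, 5] / [6, 7, 9] / [8];  Q = [1, 2, 4, 5] / [3, 7, 8] / [6]
  Insert 1 (step 9): P = [1, 3, 4, 5] / [2, 7, 9] / [6] / [8];  Q = [1, 2, 4, 5] / [3, 7, 8] / [6] / [9]
Final shape: (4, 3, 1, 1).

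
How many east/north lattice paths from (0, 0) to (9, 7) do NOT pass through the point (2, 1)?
Number of paths = 6292

Total paths from (0, 0) to (9, 7): C(16, 9) = 11440. Paths through (2, 1): (paths (0, 0) → (2, 1)) × (paths (2, 1) → (9, 7)) = C(3, 2) · C(13, 7) = 3 · 1716 = 5148. Avoidance count = 11440 − 5148 = 6292.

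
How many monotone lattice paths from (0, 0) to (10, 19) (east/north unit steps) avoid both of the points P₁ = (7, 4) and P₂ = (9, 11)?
Number of paths = 18356010

Inclusion–exclusion. Total paths: C(29, 10) = 20030010. Through P₁: C(11, 7)·C(18, 3) = 269280. Through P₂: C(20, 9)·C(9, 1) = 1511640. Since P₁ is strictly southwest of P₂, a monotone path through both must visit P₁ then P₂; paths through both = C(11, 7)·C(9, 2)·C(9, 1) = 106920. Avoid both = 20030010 − 269280 − 1511640 + 106920 = 18356010.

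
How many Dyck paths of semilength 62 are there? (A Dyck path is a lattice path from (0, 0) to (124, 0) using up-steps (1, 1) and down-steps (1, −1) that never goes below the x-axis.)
C_62 = 24139737743045626825711458546273312

These Dyck paths are counted by the Catalan number C_n = (1/(n + 1)) · C(2n, n). For n = 62: C_62 = (1/63) · C(124, 62) = 1520803477811874490019821888415218656/63 = 24139737743045626825711458546273312.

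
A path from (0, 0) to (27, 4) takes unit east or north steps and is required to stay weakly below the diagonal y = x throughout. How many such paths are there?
Number of paths = 26970

By the reflection principle (André's argument), the number of monotone paths to (27, 4) with n ≤ m that never go above y = x is C(31, 27) − C(31, 28) = 31465 − 4495 = 26970.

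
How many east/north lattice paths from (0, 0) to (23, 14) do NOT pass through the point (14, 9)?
Number of paths = 4471072420

Total paths from (0, 0) to (23, 14): C(37, 23) = 6107086800. Paths through (14, 9): (paths (0, 0) → (14, 9)) × (paths (14, 9) → (23, 14)) = C(23, 14) · C(14, 9) = 817190 · 2002 = 1636014380. Avoidance count = 6107086800 − 1636014380 = 4471072420.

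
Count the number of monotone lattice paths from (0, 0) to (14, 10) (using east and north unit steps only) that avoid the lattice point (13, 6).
Number of paths = 1825596

Total paths from (0, 0) to (14, 10): C(24, 14) = 1961256. Paths through (13, 6): (paths (0, 0) → (13, 6)) × (paths (13, 6) → (14, 10)) = C(19, 13) · C(5, 1) = 27132 · 5 = 135660. Avoidance count = 1961256 − 135660 = 1825596.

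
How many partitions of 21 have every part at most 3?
p(21, parts ≤ 3) = 48

Use the recurrence p(n, m) = p(n, m−1) + p(n−m, m): either the largest part is < m (count p(n, m−1)) or the largest part is exactly m (remove one copy of m, count p(n−m, m)). With p(0, ·) = 1 this gives p(21, parts ≤ 3) = 48. (By conjugating Young diagrams, this also counts partitions of 21 into at most 3 parts.)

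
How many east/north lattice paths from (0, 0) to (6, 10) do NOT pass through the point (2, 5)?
Number of paths = 5362

Total paths from (0, 0) to (6, 10): C(16, 6) = 8008. Paths through (2, 5): (paths (0, 0) → (2, 5)) × (paths (2, 5) → (6, 10)) = C(7, 2) · C(9, 4) = 21 · 126 = 2646. Avoidance count = 8008 − 2646 = 5362.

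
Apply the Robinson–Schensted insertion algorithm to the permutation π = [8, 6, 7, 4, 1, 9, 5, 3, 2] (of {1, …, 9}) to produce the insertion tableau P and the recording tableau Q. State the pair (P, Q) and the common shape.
P = [1, 2, 9] / [3, 5] / [4, 7] / [6] / [8];  Q = [1, 3, 6] / [2, 7] / [4, 8] / [5] / [9];  common shape = (3, 2, 2, 1, 1)

Row-insert the values π_1, π_2, … into P one at a time, bumping the leftmost entry strictly greater than the inserted value down to the next row. The recording tableau Q records, in position (i, j), the step at which that cell was added to P.
  Insert 8 (step 1): P = [8];  Q = [1]
  Insert 6 (step 2): P = [6] / [8];  Q = [1] / [2]
  Insert 7 (step 3): P = [6, 7] / [8];  Q = [1, 3] / [2]
  Insert 4 (step 4): P = [4, 7] / [6] / [8];  Q = [1, 3] / [2] / [4]
  Insert 1 (step 5): P = [1, 7] / [4] / [6] / [8];  Q = [1, 3] / [2] / [4] / [5]
  Insert 9 (step 6): P = [1, 7, 9] / [4] / [6] / [8];  Q = [1, 3, 6] / [2] / [4] / [5]
  Insert 5 (step 7): P = [1, 5, 9] / [4, 7] / [6] / [8];  Q = [1, 3, 6] / [2, 7] / [4] / [5]
  Insert 3 (step 8): P = [1, 3, 9] / [4, 5] / [6, 7] / [8];  Q = [1, 3, 6] / [2, 7] / [4, 8] / [5]
  Insert 2 (step 9): P = [1, 2, 9] / [3, 5] / [4, 7] / [6] / [8];  Q = [1, 3, 6] / [2, 7] / [4, 8] / [5] / [9]
Final shape: (3, 2, 2, 1, 1).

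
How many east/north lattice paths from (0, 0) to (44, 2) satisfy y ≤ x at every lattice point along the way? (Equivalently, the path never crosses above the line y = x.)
Number of paths = 989

By the reflection principle (André's argument), the number of monotone paths to (44, 2) with n ≤ m that never go above y = x is C(46, 44) − C(46, 45) = 1035 − 46 = 989.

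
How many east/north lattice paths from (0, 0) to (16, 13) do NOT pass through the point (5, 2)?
Number of paths = 53049843

Total paths from (0, 0) to (16, 13): C(29, 16) = 67863915. Paths through (5, 2): (paths (0, 0) → (5, 2)) × (paths (5, 2) → (16, 13)) = C(7, 5) · C(22, 11) = 21 · 705432 = 14814072. Avoidance count = 67863915 − 14814072 = 53049843.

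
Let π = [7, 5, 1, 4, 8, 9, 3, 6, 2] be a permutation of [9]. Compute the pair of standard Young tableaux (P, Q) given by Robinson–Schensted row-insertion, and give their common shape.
P = [1, 2, 6, 9] / [3, 8] / [4] / [5] / [7];  Q = [1, 4, 5, 6] / [2, 8] / [3] / [7] / [9];  common shape = (4, 2, 1, 1, 1)

Row-insert the values π_1, π_2, … into P one at a time, bumping the leftmost entry strictly greater than the inserted value down to the next row. The recording tableau Q records, in position (i, j), the step at which that cell was added to P.
  Insert 7 (step 1): P = [7];  Q = [1]
  Insert 5 (step 2): P = [5] / [7];  Q = [1] / [2]
  Insert 1 (step 3): P = [1] / [5] / [7];  Q = [1] / [2] / [3]
  Insert 4 (step 4): P = [1, 4] / [5] / [7];  Q = [1, 4] / [2] / [3]
  Insert 8 (step 5): P = [1, 4, 8] / [5] / [7];  Q = [1, 4, 5] / [2] / [3]
  Insert 9 (step 6): P = [1, 4, 8, 9] / [5] / [7];  Q = [1, 4, 5, 6] / [2] / [3]
  Insert 3 (step 7): P = [1, 3, 8, 9] / [4] / [5] / [7];  Q = [1, 4, 5, 6] / [2] / [3] / [7]
  Insert 6 (step 8): P = [1, 3, 6, 9] / [4, 8] / [5] / [7];  Q = [1, 4, 5, 6] / [2, 8] / [3] / [7]
  Insert 2 (step 9): P = [1, 2, 6, 9] / [3, 8] / [4] / [5] / [7];  Q = [1, 4, 5, 6] / [2, 8] / [3] / [7] / [9]
Final shape: (4, 2, 1, 1, 1).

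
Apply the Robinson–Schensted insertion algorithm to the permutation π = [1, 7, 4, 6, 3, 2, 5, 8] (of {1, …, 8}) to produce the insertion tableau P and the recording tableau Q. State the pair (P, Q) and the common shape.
P = [1, 2, 5, 8] / [3, 6] / [4] / [7];  Q = [1, 2, 4, 8] / [3, 7] / [5] / [6];  common shape = (4, 2, 1, 1)

Row-insert the values π_1, π_2, … into P one at a time, bumping the leftmost entry strictly greater than the inserted value down to the next row. The recording tableau Q records, in position (i, j), the step at which that cell was added to P.
  Insert 1 (step 1): P = [1];  Q = [1]
  Insert 7 (step 2): P = [1, 7];  Q = [1, 2]
  Insert 4 (step 3): P = [1, 4] / [7];  Q = [1, 2] / [3]
  Insert 6 (step 4): P = [1, 4, 6] / [7];  Q = [1, 2, 4] / [3]
  Insert 3 (step 5): P = [1, 3, 6] / [4] / [7];  Q = [1, 2, 4] / [3] / [5]
  Insert 2 (step 6): P = [1, 2, 6] / [3] / [4] / [7];  Q = [1, 2, 4] / [3] / [5] / [6]
  Insert 5 (step 7): P = [1, 2, 5] / [3, 6] / [4] / [7];  Q = [1, 2, 4] / [3, 7] / [5] / [6]
  Insert 8 (step 8): P = [1, 2, 5, 8] / [3, 6] / [4] / [7];  Q = [1, 2, 4, 8] / [3, 7] / [5] / [6]
Final shape: (4, 2, 1, 1).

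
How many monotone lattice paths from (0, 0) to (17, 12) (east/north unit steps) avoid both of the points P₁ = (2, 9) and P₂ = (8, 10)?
Number of paths = 49465540

Inclusion–exclusion. Total paths: C(29, 17) = 51895935. Through P₁: C(11, 2)·C(18, 15) = 44880. Through P₂: C(18, 8)·C(11, 9) = 2406690. Since P₁ is strictly southwest of P₂, a monotone path through both must visit P₁ then P₂; paths through both = C(11, 2)·C(7, 6)·C(11, 9) = 21175. Avoid both = 51895935 − 44880 − 2406690 + 21175 = 49465540.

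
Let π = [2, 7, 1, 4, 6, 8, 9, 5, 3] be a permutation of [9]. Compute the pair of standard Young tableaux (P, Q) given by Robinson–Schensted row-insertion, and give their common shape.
P = [1, 3, 5, 8, 9] / [2, 4] / [6] / [7];  Q = [1, 2, 5, 6, 7] / [3, 4] / [8] / [9];  common shape = (5, 2, 1, 1)

Row-insert the values π_1, π_2, … into P one at a time, bumping the leftmost entry strictly greater than the inserted value down to the next row. The recording tableau Q records, in position (i, j), the step at which that cell was added to P.
  Insert 2 (step 1): P = [2];  Q = [1]
  Insert 7 (step 2): P = [2, 7];  Q = [1, 2]
  Insert 1 (step 3): P = [1, 7] / [2];  Q = [1, 2] / [3]
  Insert 4 (step 4): P = [1, 4] / [2, 7];  Q = [1, 2] / [3, 4]
  Insert 6 (step 5): P = [1, 4, 6] / [2, 7];  Q = [1, 2, 5] / [3, 4]
  Insert 8 (step 6): P = [1, 4, 6, 8] / [2, 7];  Q = [1, 2, 5, 6] / [3, 4]
  Insert 9 (step 7): P = [1, 4, 6, 8, 9] / [2, 7];  Q = [1, 2, 5, 6, 7] / [3, 4]
  Insert 5 (step 8): P = [1, 4, 5, 8, 9] / [2, 6] / [7];  Q = [1, 2, 5, 6, 7] / [3, 4] / [8]
  Insert 3 (step 9): P = [1, 3, 5, 8, 9] / [2, 4] / [6] / [7];  Q = [1, 2, 5, 6, 7] / [3, 4] / [8] / [9]
Final shape: (5, 2, 1, 1).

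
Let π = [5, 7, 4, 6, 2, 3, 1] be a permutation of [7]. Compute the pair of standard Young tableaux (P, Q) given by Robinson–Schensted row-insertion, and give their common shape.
P = [1, 3] / [2, 6] / [4, 7] / [5];  Q = [1, 2] / [3, 4] / [5, 6] / [7];  common shape = (2, 2, 2, 1)

Row-insert the values π_1, π_2, … into P one at a time, bumping the leftmost entry strictly greater than the inserted value down to the next row. The recording tableau Q records, in position (i, j), the step at which that cell was added to P.
  Insert 5 (step 1): P = [5];  Q = [1]
  Insert 7 (step 2): P = [5, 7];  Q = [1, 2]
  Insert 4 (step 3): P = [4, 7] / [5];  Q = [1, 2] / [3]
  Insert 6 (step 4): P = [4, 6] / [5, 7];  Q = [1, 2] / [3, 4]
  Insert 2 (step 5): P = [2, 6] / [4, 7] / [5];  Q = [1, 2] / [3, 4] / [5]
  Insert 3 (step 6): P = [2, 3] / [4, 6] / [5, 7];  Q = [1, 2] / [3, 4] / [5, 6]
  Insert 1 (step 7): P = [1, 3] / [2, 6] / [4, 7] / [5];  Q = [1, 2] / [3, 4] / [5, 6] / [7]
Final shape: (2, 2, 2, 1).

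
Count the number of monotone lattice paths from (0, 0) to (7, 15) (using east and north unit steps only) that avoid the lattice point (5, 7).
Number of paths = 134904

Total paths from (0, 0) to (7, 15): C(22, 7) = 170544. Paths through (5, 7): (paths (0, 0) → (5, 7)) × (paths (5, 7) → (7, 15)) = C(12, 5) · C(10, 2) = 792 · 45 = 35640. Avoidance count = 170544 − 35640 = 134904.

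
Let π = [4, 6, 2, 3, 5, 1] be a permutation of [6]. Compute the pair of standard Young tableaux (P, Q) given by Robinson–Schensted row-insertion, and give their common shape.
P = [1, 3, 5] / [2, 6] / [4];  Q = [1, 2, 5] / [3, 4] / [6];  common shape = (3, 2, 1)

Row-insert the values π_1, π_2, … into P one at a time, bumping the leftmost entry strictly greater than the inserted value down to the next row. The recording tableau Q records, in position (i, j), the step at which that cell was added to P.
  Insert 4 (step 1): P = [4];  Q = [1]
  Insert 6 (step 2): P = [4, 6];  Q = [1, 2]
  Insert 2 (step 3): P = [2, 6] / [4];  Q = [1, 2] / [3]
  Insert 3 (step 4): P = [2, 3] / [4, 6];  Q = [1, 2] / [3, 4]
  Insert 5 (step 5): P = [2, 3, 5] / [4, 6];  Q = [1, 2, 5] / [3, 4]
  Insert 1 (step 6): P = [1, 3, 5] / [2, 6] / [4];  Q = [1, 2, 5] / [3, 4] / [6]
Final shape: (3, 2, 1).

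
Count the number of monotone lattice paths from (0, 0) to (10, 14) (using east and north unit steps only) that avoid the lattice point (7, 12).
Number of paths = 1457376

Total paths from (0, 0) to (10, 14): C(24, 10) = 1961256. Paths through (7, 12): (paths (0, 0) → (7, 12)) × (paths (7, 12) → (10, 14)) = C(19, 7) · C(5, 3) = 50388 · 10 = 503880. Avoidance count = 1961256 − 503880 = 1457376.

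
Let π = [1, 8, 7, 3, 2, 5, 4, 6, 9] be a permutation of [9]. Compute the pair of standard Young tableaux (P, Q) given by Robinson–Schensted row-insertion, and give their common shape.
P = [1, 2, 4, 6, 9] / [3, 5] / [7] / [8];  Q = [1, 2, 6, 8, 9] / [3, 7] / [4] / [5];  common shape = (5, 2, 1, 1)

Row-insert the values π_1, π_2, … into P one at a time, bumping the leftmost entry strictly greater than the inserted value down to the next row. The recording tableau Q records, in position (i, j), the step at which that cell was added to P.
  Insert 1 (step 1): P = [1];  Q = [1]
  Insert 8 (step 2): P = [1, 8];  Q = [1, 2]
  Insert 7 (step 3): P = [1, 7] / [8];  Q = [1, 2] / [3]
  Insert 3 (step 4): P = [1, 3] / [7] / [8];  Q = [1, 2] / [3] / [4]
  Insert 2 (step 5): P = [1, 2] / [3] / [7] / [8];  Q = [1, 2] / [3] / [4] / [5]
  Insert 5 (step 6): P = [1, 2, 5] / [3] / [7] / [8];  Q = [1, 2, 6] / [3] / [4] / [5]
  Insert 4 (step 7): P = [1, 2, 4] / [3, 5] / [7] / [8];  Q = [1, 2, 6] / [3, 7] / [4] / [5]
  Insert 6 (step 8): P = [1, 2, 4, 6] / [3, 5] / [7] / [8];  Q = [1, 2, 6, 8] / [3, 7] / [4] / [5]
  Insert 9 (step 9): P = [1, 2, 4, 6, 9] / [3, 5] / [7] / [8];  Q = [1, 2, 6, 8, 9] / [3, 7] / [4] / [5]
Final shape: (5, 2, 1, 1).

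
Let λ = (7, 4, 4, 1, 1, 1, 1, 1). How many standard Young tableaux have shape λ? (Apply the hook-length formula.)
# SYT of shape (7, 4, 4, 1, 1, 1, 1, 1) = 55426800

Hook-length formula: f^λ = n! / Π hook(c), product over all cells c of the Young diagram. For λ = (7, 4, 4, 1, 1, 1, 1, 1), n = 20 boxes. Hook lengths by row (left-to-right, top-to-bottom): [14, 8, 7, 6, 3, 2, 1]; [10, 4, 3, 2]; [9, 3, 2, 1]; [5]; [4]; [3]; [2]; [1]. Product of hooks = 43893964800. So f^λ = 20! / 43893964800 = 2432902008176640000 / 43893964800 = 55426800.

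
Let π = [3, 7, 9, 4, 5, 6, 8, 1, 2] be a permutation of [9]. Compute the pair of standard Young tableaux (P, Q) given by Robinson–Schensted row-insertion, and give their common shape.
P = [1, 2, 5, 6, 8] / [3, 4] / [7, 9];  Q = [1, 2, 3, 6, 7] / [4, 5] / [8, 9];  common shape = (5, 2, 2)

Row-insert the values π_1, π_2, … into P one at a time, bumping the leftmost entry strictly greater than the inserted value down to the next row. The recording tableau Q records, in position (i, j), the step at which that cell was added to P.
  Insert 3 (step 1): P = [3];  Q = [1]
  Insert 7 (step 2): P = [3, 7];  Q = [1, 2]
  Insert 9 (step 3): P = [3, 7, 9];  Q = [1, 2, 3]
  Insert 4 (step 4): P = [3, 4, 9] / [7];  Q = [1, 2, 3] / [4]
  Insert 5 (step 5): P = [3, 4, 5] / [7, 9];  Q = [1, 2, 3] / [4, 5]
  Insert 6 (step 6): P = [3, 4, 5, 6] / [7, 9];  Q = [1, 2, 3, 6] / [4, 5]
  Insert 8 (step 7): P = [3, 4, 5, 6, 8] / [7, 9];  Q = [1, 2, 3, 6, 7] / [4, 5]
  Insert 1 (step 8): P = [1, 4, 5, 6, 8] / [3, 9] / [7];  Q = [1, 2, 3, 6, 7] / [4, 5] / [8]
  Insert 2 (step 9): P = [1, 2, 5, 6, 8] / [3, 4] / [7, 9];  Q = [1, 2, 3, 6, 7] / [4, 5] / [8, 9]
Final shape: (5, 2, 2).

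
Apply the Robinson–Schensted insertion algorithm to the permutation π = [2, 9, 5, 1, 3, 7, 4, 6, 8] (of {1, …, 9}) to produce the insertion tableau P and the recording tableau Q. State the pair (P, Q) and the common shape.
P = [1, 3, 4, 6, 8] / [2, 5, 7] / [9];  Q = [1, 2, 6, 8, 9] / [3, 5, 7] / [4];  common shape = (5, 3, 1)

Row-insert the values π_1, π_2, … into P one at a time, bumping the leftmost entry strictly greater than the inserted value down to the next row. The recording tableau Q records, in position (i, j), the step at which that cell was added to P.
  Insert 2 (step 1): P = [2];  Q = [1]
  Insert 9 (step 2): P = [2, 9];  Q = [1, 2]
  Insert 5 (step 3): P = [2, 5] / [9];  Q = [1, 2] / [3]
  Insert 1 (step 4): P = [1, 5] / [2] / [9];  Q = [1, 2] / [3] / [4]
  Insert 3 (step 5): P = [1, 3] / [2, 5] / [9];  Q = [1, 2] / [3, 5] / [4]
  Insert 7 (step 6): P = [1, 3, 7] / [2, 5] / [9];  Q = [1, 2, 6] / [3, 5] / [4]
  Insert 4 (step 7): P = [1, 3, 4] / [2, 5, 7] / [9];  Q = [1, 2, 6] / [3, 5, 7] / [4]
  Insert 6 (step 8): P = [1, 3, 4, 6] / [2, 5, 7] / [9];  Q = [1, 2, 6, 8] / [3, 5, 7] / [4]
  Insert 8 (step 9): P = [1, 3, 4, 6, 8] / [2, 5, 7] / [9];  Q = [1, 2, 6, 8, 9] / [3, 5, 7] / [4]
Final shape: (5, 3, 1).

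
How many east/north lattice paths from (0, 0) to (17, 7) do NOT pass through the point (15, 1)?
Number of paths = 345656

Total paths from (0, 0) to (17, 7): C(24, 17) = 346104. Paths through (15, 1): (paths (0, 0) → (15, 1)) × (paths (15, 1) → (17, 7)) = C(16, 15) · C(8, 2) = 16 · 28 = 448. Avoidance count = 346104 − 448 = 345656.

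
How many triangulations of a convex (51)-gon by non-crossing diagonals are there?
C_49 = 509552245179617138054608572

These polygon triangulations are counted by the Catalan number C_n = (1/(n + 1)) · C(2n, n). For n = 49: C_49 = (1/50) · C(98, 49) = 25477612258980856902730428600/50 = 509552245179617138054608572.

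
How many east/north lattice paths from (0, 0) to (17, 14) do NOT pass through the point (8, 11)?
Number of paths = 248554485

Total paths from (0, 0) to (17, 14): C(31, 17) = 265182525. Paths through (8, 11): (paths (0, 0) → (8, 11)) × (paths (8, 11) → (17, 14)) = C(19, 8) · C(12, 9) = 75582 · 220 = 16628040. Avoidance count = 265182525 − 16628040 = 248554485.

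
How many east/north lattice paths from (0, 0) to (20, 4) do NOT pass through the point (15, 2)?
Number of paths = 7770

Total paths from (0, 0) to (20, 4): C(24, 20) = 10626. Paths through (15, 2): (paths (0, 0) → (15, 2)) × (paths (15, 2) → (20, 4)) = C(17, 15) · C(7, 5) = 136 · 21 = 2856. Avoidance count = 10626 − 2856 = 7770.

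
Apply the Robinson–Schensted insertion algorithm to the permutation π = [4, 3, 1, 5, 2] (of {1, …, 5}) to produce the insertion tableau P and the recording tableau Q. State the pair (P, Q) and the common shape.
P = [1, 2] / [3, 5] / [4];  Q = [1, 4] / [2, 5] / [3];  common shape = (2, 2, 1)

Row-insert the values π_1, π_2, … into P one at a time, bumping the leftmost entry strictly greater than the inserted value down to the next row. The recording tableau Q records, in position (i, j), the step at which that cell was added to P.
  Insert 4 (step 1): P = [4];  Q = [1]
  Insert 3 (step 2): P = [3] / [4];  Q = [1] / [2]
  Insert 1 (step 3): P = [1] / [3] / [4];  Q = [1] / [2] / [3]
  Insert 5 (step 4): P = [1, 5] / [3] / [4];  Q = [1, 4] / [2] / [3]
  Insert 2 (step 5): P = [1, 2] / [3, 5] / [4];  Q = [1, 4] / [2, 5] / [3]
Final shape: (2, 2, 1).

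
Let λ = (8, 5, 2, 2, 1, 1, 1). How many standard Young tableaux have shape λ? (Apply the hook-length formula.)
# SYT of shape (8, 5, 2, 2, 1, 1, 1) = 106419456

Hook-length formula: f^λ = n! / Π hook(c), product over all cells c of the Young diagram. For λ = (8, 5, 2, 2, 1, 1, 1), n = 20 boxes. Hook lengths by row (left-to-right, top-to-bottom): [14, 10, 7, 6, 5, 3, 2, 1]; [10, 6, 3, 2, 1]; [6, 2]; [5, 1]; [3]; [2]; [1]. Product of hooks = 22861440000. So f^λ = 20! / 22861440000 = 2432902008176640000 / 22861440000 = 106419456.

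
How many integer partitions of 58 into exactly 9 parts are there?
p(58, 9 parts) = 40831

Partitions of n into exactly k parts are in bijection with partitions of n − k into at most k parts (subtract 1 from each part). So p(58, exactly 9) = p(49, parts ≤ 9). Computing via the recurrence p(m, j) = p(m, j−1) + p(m−j, j) gives 40831.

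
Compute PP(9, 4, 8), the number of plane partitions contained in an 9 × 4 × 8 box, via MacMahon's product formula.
PP(9, 4, 8) = 151561524301616

Evaluate the triple product over i = 1..9, j = 1..4, k = 1..8. The factors are (2/1) · (3/2) · (4/3) · (5/4) · (6/5) · (7/6) · (8/7) · (9/8) · … (288 factors total). The numerators and denominators telescope so the product is an integer; carrying out the multiplication exactly gives PP(9, 4, 8) = 151561524301616.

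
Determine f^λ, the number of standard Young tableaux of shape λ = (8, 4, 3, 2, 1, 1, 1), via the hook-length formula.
# SYT of shape (8, 4, 3, 2, 1, 1, 1) = 177365760

Hook-length formula: f^λ = n! / Π hook(c), product over all cells c of the Young diagram. For λ = (8, 4, 3, 2, 1, 1, 1), n = 20 boxes. Hook lengths by row (left-to-right, top-to-bottom): [14, 10, 8, 6, 4, 3, 2, 1]; [9, 5, 3, 1]; [7, 3, 1]; [5, 1]; [3]; [2]; [1]. Product of hooks = 13716864000. So f^λ = 20! / 13716864000 = 2432902008176640000 / 13716864000 = 177365760.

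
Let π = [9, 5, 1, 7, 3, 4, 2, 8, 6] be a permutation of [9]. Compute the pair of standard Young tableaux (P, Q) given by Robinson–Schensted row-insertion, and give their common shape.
P = [1, 2, 4, 6] / [3, 7, 8] / [5] / [9];  Q = [1, 4, 6, 8] / [2, 5, 9] / [3] / [7];  common shape = (4, 3, 1, 1)

Row-insert the values π_1, π_2, … into P one at a time, bumping the leftmost entry strictly greater than the inserted value down to the next row. The recording tableau Q records, in position (i, j), the step at which that cell was added to P.
  Insert 9 (step 1): P = [9];  Q = [1]
  Insert 5 (step 2): P = [5] / [9];  Q = [1] / [2]
  Insert 1 (step 3): P = [1] / [5] / [9];  Q = [1] / [2] / [3]
  Insert 7 (step 4): P = [1, 7] / [5] / [9];  Q = [1, 4] / [2] / [3]
  Insert 3 (step 5): P = [1, 3] / [5, 7] / [9];  Q = [1, 4] / [2, 5] / [3]
  Insert 4 (step 6): P = [1, 3, 4] / [5, 7] / [9];  Q = [1, 4, 6] / [2, 5] / [3]
  Insert 2 (step 7): P = [1, 2, 4] / [3, 7] / [5] / [9];  Q = [1, 4, 6] / [2, 5] / [3] / [7]
  Insert 8 (step 8): P = [1, 2, 4, 8] / [3, 7] / [5] / [9];  Q = [1, 4, 6, 8] / [2, 5] / [3] / [7]
  Insert 6 (step 9): P = [1, 2, 4, 6] / [3, 7, 8] / [5] / [9];  Q = [1, 4, 6, 8] / [2, 5, 9] / [3] / [7]
Final shape: (4, 3, 1, 1).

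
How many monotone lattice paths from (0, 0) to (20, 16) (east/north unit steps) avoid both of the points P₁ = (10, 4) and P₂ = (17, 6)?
Number of paths = 6642014918

Inclusion–exclusion. Total paths: C(36, 20) = 7307872110. Through P₁: C(14, 10)·C(22, 10) = 647292646. Through P₂: C(23, 17)·C(13, 3) = 28870842. Since P₁ is strictly southwest of P₂, a monotone path through both must visit P₁ then P₂; paths through both = C(14, 10)·C(9, 7)·C(13, 3) = 10306296. Avoid both = 7307872110 − 647292646 − 28870842 + 10306296 = 6642014918.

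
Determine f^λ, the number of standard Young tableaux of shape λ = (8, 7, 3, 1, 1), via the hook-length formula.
# SYT of shape (8, 7, 3, 1, 1) = 38798760

Hook-length formula: f^λ = n! / Π hook(c), product over all cells c of the Young diagram. For λ = (8, 7, 3, 1, 1), n = 20 boxes. Hook lengths by row (left-to-right, top-to-bottom): [12, 9, 8, 6, 5, 4, 3, 1]; [10, 7, 6, 4, 3, 2, 1]; [5, 2, 1]; [2]; [1]. Product of hooks = 62705664000. So f^λ = 20! / 62705664000 = 2432902008176640000 / 62705664000 = 38798760.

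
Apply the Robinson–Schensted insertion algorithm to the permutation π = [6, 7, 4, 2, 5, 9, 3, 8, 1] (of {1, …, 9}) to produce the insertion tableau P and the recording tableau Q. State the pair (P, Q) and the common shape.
P = [1, 3, 8] / [2, 5, 9] / [4, 7] / [6];  Q = [1, 2, 6] / [3, 5, 8] / [4, 7] / [9];  common shape = (3, 3, 2, 1)

Row-insert the values π_1, π_2, … into P one at a time, bumping the leftmost entry strictly greater than the inserted value down to the next row. The recording tableau Q records, in position (i, j), the step at which that cell was added to P.
  Insert 6 (step 1): P = [6];  Q = [1]
  Insert 7 (step 2): P = [6, 7];  Q = [1, 2]
  Insert 4 (step 3): P = [4, 7] / [6];  Q = [1, 2] / [3]
  Insert 2 (step 4): P = [2, 7] / [4] / [6];  Q = [1, 2] / [3] / [4]
  Insert 5 (step 5): P = [2, 5] / [4, 7] / [6];  Q = [1, 2] / [3, 5] / [4]
  Insert 9 (step 6): P = [2, 5, 9] / [4, 7] / [6];  Q = [1, 2, 6] / [3, 5] / [4]
  Insert 3 (step 7): P = [2, 3, 9] / [4, 5] / [6, 7];  Q = [1, 2, 6] / [3, 5] / [4, 7]
  Insert 8 (step 8): P = [2, 3, 8] / [4, 5, 9] / [6, 7];  Q = [1, 2, 6] / [3, 5, 8] / [4, 7]
  Insert 1 (step 9): P = [1, 3, 8] / [2, 5, 9] / [4, 7] / [6];  Q = [1, 2, 6] / [3, 5, 8] / [4, 7] / [9]
Final shape: (3, 3, 2, 1).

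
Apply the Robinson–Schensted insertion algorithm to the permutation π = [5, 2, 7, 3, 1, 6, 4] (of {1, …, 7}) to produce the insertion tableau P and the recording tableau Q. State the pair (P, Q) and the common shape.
P = [1, 3, 4] / [2, 6] / [5, 7];  Q = [1, 3, 6] / [2, 4] / [5, 7];  common shape = (3, 2, 2)

Row-insert the values π_1, π_2, … into P one at a time, bumping the leftmost entry strictly greater than the inserted value down to the next row. The recording tableau Q records, in position (i, j), the step at which that cell was added to P.
  Insert 5 (step 1): P = [5];  Q = [1]
  Insert 2 (step 2): P = [2] / [5];  Q = [1] / [2]
  Insert 7 (step 3): P = [2, 7] / [5];  Q = [1, 3] / [2]
  Insert 3 (step 4): P = [2, 3] / [5, 7];  Q = [1, 3] / [2, 4]
  Insert 1 (step 5): P = [1, 3] / [2, 7] / [5];  Q = [1, 3] / [2, 4] / [5]
  Insert 6 (step 6): P = [1, 3, 6] / [2, 7] / [5];  Q = [1, 3, 6] / [2, 4] / [5]
  Insert 4 (step 7): P = [1, 3, 4] / [2, 6] / [5, 7];  Q = [1, 3, 6] / [2, 4] / [5, 7]
Final shape: (3, 2, 2).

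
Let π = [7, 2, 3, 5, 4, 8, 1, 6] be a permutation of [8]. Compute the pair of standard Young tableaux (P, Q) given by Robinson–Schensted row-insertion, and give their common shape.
P = [1, 3, 4, 6] / [2, 8] / [5] / [7];  Q = [1, 3, 4, 6] / [2, 8] / [5] / [7];  common shape = (4, 2, 1, 1)

Row-insert the values π_1, π_2, … into P one at a time, bumping the leftmost entry strictly greater than the inserted value down to the next row. The recording tableau Q records, in position (i, j), the step at which that cell was added to P.
  Insert 7 (step 1): P = [7];  Q = [1]
  Insert 2 (step 2): P = [2] / [7];  Q = [1] / [2]
  Insert 3 (step 3): P = [2, 3] / [7];  Q = [1, 3] / [2]
  Insert 5 (step 4): P = [2, 3, 5] / [7];  Q = [1, 3, 4] / [2]
  Insert 4 (step 5): P = [2, 3, 4] / [5] / [7];  Q = [1, 3, 4] / [2] / [5]
  Insert 8 (step 6): P = [2, 3, 4, 8] / [5] / [7];  Q = [1, 3, 4, 6] / [2] / [5]
  Insert 1 (step 7): P = [1, 3, 4, 8] / [2] / [5] / [7];  Q = [1, 3, 4, 6] / [2] / [5] / [7]
  Insert 6 (step 8): P = [1, 3, 4, 6] / [2, 8] / [5] / [7];  Q = [1, 3, 4, 6] / [2, 8] / [5] / [7]
Final shape: (4, 2, 1, 1).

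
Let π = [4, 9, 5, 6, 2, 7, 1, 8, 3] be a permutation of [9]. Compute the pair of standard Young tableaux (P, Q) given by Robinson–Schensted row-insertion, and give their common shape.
P = [1, 3, 6, 7, 8] / [2, 5] / [4] / [9];  Q = [1, 2, 4, 6, 8] / [3, 9] / [5] / [7];  common shape = (5, 2, 1, 1)

Row-insert the values π_1, π_2, … into P one at a time, bumping the leftmost entry strictly greater than the inserted value down to the next row. The recording tableau Q records, in position (i, j), the step at which that cell was added to P.
  Insert 4 (step 1): P = [4];  Q = [1]
  Insert 9 (step 2): P = [4, 9];  Q = [1, 2]
  Insert 5 (step 3): P = [4, 5] / [9];  Q = [1, 2] / [3]
  Insert 6 (step 4): P = [4, 5, 6] / [9];  Q = [1, 2, 4] / [3]
  Insert 2 (step 5): P = [2, 5, 6] / [4] / [9];  Q = [1, 2, 4] / [3] / [5]
  Insert 7 (step 6): P = [2, 5, 6, 7] / [4] / [9];  Q = [1, 2, 4, 6] / [3] / [5]
  Insert 1 (step 7): P = [1, 5, 6, 7] / [2] / [4] / [9];  Q = [1, 2, 4, 6] / [3] / [5] / [7]
  Insert 8 (step 8): P = [1, 5, 6, 7, 8] / [2] / [4] / [9];  Q = [1, 2, 4, 6, 8] / [3] / [5] / [7]
  Insert 3 (step 9): P = [1, 3, 6, 7, 8] / [2, 5] / [4] / [9];  Q = [1, 2, 4, 6, 8] / [3, 9] / [5] / [7]
Final shape: (5, 2, 1, 1).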